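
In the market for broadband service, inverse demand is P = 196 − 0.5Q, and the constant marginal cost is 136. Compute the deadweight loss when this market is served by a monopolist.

DWL = 900

Perfect competition: P = MC = 136, so 196 − 0.5Q = 136 and Q = 120.
The monopolist equates marginal revenue to marginal cost: 196 − Q = 136, so Q = 60. From demand, P = 166.
DWL is the triangle between Q = 60 and Q = 120: ½·(120 − 60)·(166 − 136) = 900.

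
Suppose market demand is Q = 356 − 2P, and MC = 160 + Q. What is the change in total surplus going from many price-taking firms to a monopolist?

Total surplus falls by 6.75

Inverting demand: P = 178 − 0.5Q.
Under competition P = MC: 178 − 0.5Q = 160 + Q ⇒ Q = 12, P = 172.
CS = ½·(178 − 172)·12 = 36; PS = (172·12 − 160·12 − ½·1·12²) = 72; TS = 108.
A monopolist chooses Q where MR = MC. MR = 178 − Q; setting this equal to 160 + Q gives Q = 9 and P = 173.5.
CS = ½·(178 − 173.5)·9 = 20.25; PS = (173.5·9 − 160·9 − ½·1·9²) = 81; TS = 101.25.
Change in total surplus: 101.25 − 108 = −6.75.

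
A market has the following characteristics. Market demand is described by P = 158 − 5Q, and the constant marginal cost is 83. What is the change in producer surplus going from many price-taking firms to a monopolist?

Producer surplus rises by 281.25

Perfect competition: P = MC = 83, so 158 − 5Q = 83 and Q = 15.
PS = (83 − 83)·15 = 0.
A monopolist chooses Q where MR = MC. MR = 158 − 10Q; setting this equal to 83 gives Q = 7.5 and P = 120.5.
PS = (120.5 − 83)·7.5 = 281.25.
Change in producer surplus: 281.25 − 0 = 281.25.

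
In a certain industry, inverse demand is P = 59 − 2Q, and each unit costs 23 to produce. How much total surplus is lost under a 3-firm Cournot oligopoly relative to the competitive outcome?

DWL = 20.25

Under competition P = MC = 23, so Q = (59 − 23)/2 = 18.
With 3 symmetric Cournot firms, each firm's FOC gives 59 − 8q = 23, so q = 4.5, Q = 3·4.5 = 13.5, and P = 32.
DWL is the triangle between Q = 13.5 and Q = 18: ½·(18 − 13.5)·(32 − 23) = 20.25.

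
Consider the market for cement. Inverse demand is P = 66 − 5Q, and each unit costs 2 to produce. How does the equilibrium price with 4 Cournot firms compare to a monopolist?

Cournot: P = 14.8; Monopoly: P = 34

With 4 symmetric Cournot firms, each firm's FOC gives 66 − 25q = 2, so q = 2.56, Q = 4·2.56 = 10.24, and P = 14.8.
The monopolist equates marginal revenue to marginal cost: 66 − 10Q = 2, so Q = 6.4. From demand, P = 34.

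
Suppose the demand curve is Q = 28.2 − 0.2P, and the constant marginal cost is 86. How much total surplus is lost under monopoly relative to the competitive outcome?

Inverting demand: P = 141 − 5Q.
Under competition P = MC = 86, so Q = (141 − 86)/5 = 11.
A monopolist chooses Q where MR = MC. MR = 141 − 10Q; setting this equal to 86 gives Q = 5.5 and P = 113.5.
DWL is the triangle between Q = 5.5 and Q = 11: ½·(11 − 5.5)·(113.5 − 86) = 75.625.

DWL = 75.625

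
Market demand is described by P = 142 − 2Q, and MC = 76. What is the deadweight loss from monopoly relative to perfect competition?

DWL = 272.25

Under competition P = MC = 76, so Q = (142 − 76)/2 = 33.
Monopoly sets MR = MC: 142 − 4Q = 76 ⇒ Q = 16.5, P = 142 − 2·16.5 = 109.
DWL is the triangle between Q = 16.5 and Q = 33: ½·(33 − 16.5)·(109 − 76) = 272.25.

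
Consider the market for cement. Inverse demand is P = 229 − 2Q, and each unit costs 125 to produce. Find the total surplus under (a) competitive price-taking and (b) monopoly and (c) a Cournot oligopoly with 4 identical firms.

Competitive firms price at marginal cost: P = 125, giving Q = 52.
CS = ½·(229 − 125)·52 = 2704; PS = (125 − 125)·52 = 0; TS = 2704.
Monopoly sets MR = MC: 229 − 4Q = 125 ⇒ Q = 26, P = 229 − 2·26 = 177.
CS = ½·(229 − 177)·26 = 676; PS = (177 − 125)·26 = 1352; TS = 2028.
With 4 symmetric Cournot firms, each firm's FOC gives 229 − 10q = 125, so q = 10.4, Q = 4·10.4 = 41.6, and P = 145.8.
CS = ½·(229 − 145.8)·41.6 = 1730.56; PS = (145.8 − 125)·41.6 = 865.28; TS = 2595.84.

Competition: TS = 2704; Monopoly: TS = 2028; Cournot: TS = 2595.84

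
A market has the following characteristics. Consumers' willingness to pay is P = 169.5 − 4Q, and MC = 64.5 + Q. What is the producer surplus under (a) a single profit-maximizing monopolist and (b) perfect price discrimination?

Monopoly: PS = 612.5; Perfect PD: PS = 1102.5

Monopoly sets MR = MC: 169.5 − 8Q = 64.5 + Q ⇒ Q = 35/3, P = 169.5 − 4·35/3 = 737/6.
PS = P·Q − VC(Q) = 737/6·35/3 − (64.5·35/3 + ½·1·(35/3)²) = 612.5.
Under first-degree price discrimination the firm charges each unit its demand price and produces up to where P = MC, i.e. Q = 21. Consumer surplus is zero; producer surplus equals total surplus.
PS = ½·(169.5 − 64.5)·21 = 1102.5.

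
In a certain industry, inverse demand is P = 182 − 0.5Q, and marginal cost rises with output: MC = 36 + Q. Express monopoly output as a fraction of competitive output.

Q_m/Q_c = 0.75

Monopoly sets MR = MC: 182 − Q = 36 + Q ⇒ Q = 73, P = 182 − 0.5·73 = 145.5.
Under competition P = MC: 182 − 0.5Q = 36 + Q ⇒ Q = 292/3, P = 400/3.
Ratio Q_m/Q_c = 73/(292/3) = 0.75.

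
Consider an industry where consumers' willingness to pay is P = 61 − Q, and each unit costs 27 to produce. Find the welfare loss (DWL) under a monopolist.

Under competition P = MC = 27, so Q = (61 − 27)/1 = 34.
The monopolist equates marginal revenue to marginal cost: 61 − 2Q = 27, so Q = 17. From demand, P = 44.
DWL is the triangle between Q = 17 and Q = 34: ½·(34 − 17)·(44 − 27) = 144.5.

DWL = 144.5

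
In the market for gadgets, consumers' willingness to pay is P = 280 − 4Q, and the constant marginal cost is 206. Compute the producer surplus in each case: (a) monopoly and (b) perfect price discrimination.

Monopoly: PS = 342.25; Perfect PD: PS = 684.5

A monopolist chooses Q where MR = MC. MR = 280 − 8Q; setting this equal to 206 gives Q = 9.25 and P = 243.
PS = (243 − 206)·9.25 = 342.25.
A perfectly discriminating monopolist sells every unit with P(Q) ≥ MC(Q), so output equals the competitive quantity Q = 18.5. Each buyer pays their reservation price, so CS = 0 and the firm captures all surplus.
PS = ½·(280 − 206)·18.5 = 684.5.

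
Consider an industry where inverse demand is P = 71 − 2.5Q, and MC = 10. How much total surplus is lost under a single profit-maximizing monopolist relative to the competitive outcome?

Perfect competition: P = MC = 10, so 71 − 2.5Q = 10 and Q = 24.4.
A monopolist chooses Q where MR = MC. MR = 71 − 5Q; setting this equal to 10 gives Q = 12.2 and P = 40.5.
DWL is the triangle between Q = 12.2 and Q = 24.4: ½·(24.4 − 12.2)·(40.5 − 10) = 186.05.

DWL = 186.05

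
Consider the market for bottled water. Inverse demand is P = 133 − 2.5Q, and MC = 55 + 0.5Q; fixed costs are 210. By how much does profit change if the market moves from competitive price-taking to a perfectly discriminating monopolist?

Competitive equilibrium sets price equal to marginal cost: 133 − 2.5Q = 55 + 0.5Q, so Q = 26 and P = 68.
Profit = 68·26 − (55·26 + ½·0.5·26²) − 210 = −41.
A perfectly discriminating monopolist sells every unit with P(Q) ≥ MC(Q), so output equals the competitive quantity Q = 26. Each buyer pays their reservation price, so CS = 0 and the firm captures all surplus.
PS equals the full surplus area, 1014. Profit = 1014 − 210 = 804.
Change in profit: 804 − −41 = 845.

Profit rises by 845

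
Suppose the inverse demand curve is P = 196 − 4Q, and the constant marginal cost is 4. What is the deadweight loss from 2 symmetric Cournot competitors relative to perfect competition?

Competitive firms price at marginal cost: P = 4, giving Q = 48.
In a 2-firm Cournot equilibrium, symmetry and the first-order condition give q = (196 − 4)/(12) = 16. So Q = 32 and P = 68.
DWL is the triangle between Q = 32 and Q = 48: ½·(48 − 32)·(68 − 4) = 512.

DWL = 512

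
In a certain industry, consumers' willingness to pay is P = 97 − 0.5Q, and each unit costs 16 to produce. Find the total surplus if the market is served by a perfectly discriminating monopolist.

Under first-degree price discrimination the firm charges each unit its demand price and produces up to where P = MC, i.e. Q = 162. Consumer surplus is zero; producer surplus equals total surplus.
TS = 6561 (equal to competitive TS).

TS = 6561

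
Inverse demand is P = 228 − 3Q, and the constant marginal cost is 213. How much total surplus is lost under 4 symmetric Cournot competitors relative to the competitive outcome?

Perfect competition: P = MC = 213, so 228 − 3Q = 213 and Q = 5.
With 4 symmetric Cournot firms, each firm's FOC gives 228 − 15q = 213, so q = 1, Q = 4·1 = 4, and P = 216.
DWL is the triangle between Q = 4 and Q = 5: ½·(5 − 4)·(216 − 213) = 1.5.

DWL = 1.5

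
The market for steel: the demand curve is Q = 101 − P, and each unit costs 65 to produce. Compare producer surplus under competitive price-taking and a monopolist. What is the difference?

Producer surplus rises by 324

Inverting demand: P = 101 − Q.
Competitive firms price at marginal cost: P = 65, giving Q = 36.
PS = (65 − 65)·36 = 0.
Monopoly sets MR = MC: 101 − 2Q = 65 ⇒ Q = 18, P = 101 − 18 = 83.
PS = (83 − 65)·18 = 324.
Change in producer surplus: 324 − 0 = 324.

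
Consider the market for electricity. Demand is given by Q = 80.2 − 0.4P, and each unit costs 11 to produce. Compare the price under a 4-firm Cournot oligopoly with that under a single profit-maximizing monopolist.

Cournot: P = 48.9; Monopoly: P = 105.75

Inverting demand: P = 200.5 − 2.5Q.
With 4 symmetric Cournot firms, each firm's FOC gives 200.5 − 12.5q = 11, so q = 15.16, Q = 4·15.16 = 60.64, and P = 48.9.
A monopolist chooses Q where MR = MC. MR = 200.5 − 5Q; setting this equal to 11 gives Q = 37.9 and P = 105.75.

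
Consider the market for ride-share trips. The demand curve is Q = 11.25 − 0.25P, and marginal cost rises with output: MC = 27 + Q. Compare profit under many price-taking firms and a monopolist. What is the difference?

Inverting demand: P = 45 − 4Q.
Competitive equilibrium sets price equal to marginal cost: 45 − 4Q = 27 + Q, so Q = 3.6 and P = 30.6.
Profit = 30.6·3.6 − (27·3.6 + ½·1·3.6²) = 6.48.
Monopoly sets MR = MC: 45 − 8Q = 27 + Q ⇒ Q = 2, P = 45 − 4·2 = 37.
Profit = 37·2 − (27·2 + ½·1·2²) = 18.
Change in profit: 18 − 6.48 = 11.52.

Profit rises by 11.52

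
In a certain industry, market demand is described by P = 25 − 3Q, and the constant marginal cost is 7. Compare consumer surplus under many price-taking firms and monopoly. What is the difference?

CS falls by 40.5

Perfect competition: P = MC = 7, so 25 − 3Q = 7 and Q = 6.
CS = ½·(25 − 7)·6 = 54.
A monopolist chooses Q where MR = MC. MR = 25 − 6Q; setting this equal to 7 gives Q = 3 and P = 16.
CS = ½·(25 − 16)·3 = 13.5.
Change in consumer surplus: 13.5 − 54 = −40.5.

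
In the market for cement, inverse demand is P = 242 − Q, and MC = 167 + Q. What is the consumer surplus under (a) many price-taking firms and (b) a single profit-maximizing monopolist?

Under competition P = MC: 242 − Q = 167 + Q ⇒ Q = 37.5, P = 204.5.
CS = ½·(242 − 204.5)·37.5 = 703.125.
Monopoly sets MR = MC: 242 − 2Q = 167 + Q ⇒ Q = 25, P = 242 − 25 = 217.
CS = ½·(242 − 217)·25 = 312.5.

Competition: CS = 703.125; Monopoly: CS = 312.5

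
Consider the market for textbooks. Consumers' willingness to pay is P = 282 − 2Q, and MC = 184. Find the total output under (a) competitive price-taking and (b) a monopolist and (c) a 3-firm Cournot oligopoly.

Under competition P = MC = 184, so Q = (282 − 184)/2 = 49.
A monopolist chooses Q where MR = MC. MR = 282 − 4Q; setting this equal to 184 gives Q = 24.5 and P = 233.
Cournot with 3 identical firms: the symmetric best-response condition is 282 − 8q = 184. Each firm produces q = 12.25, total output Q = 36.75, price P = 208.5.

Competition: Q = 49; Monopoly: Q = 24.5; Cournot: Q = 36.75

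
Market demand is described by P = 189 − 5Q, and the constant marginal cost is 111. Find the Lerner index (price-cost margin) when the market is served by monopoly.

A monopolist chooses Q where MR = MC. MR = 189 − 10Q; setting this equal to 111 gives Q = 7.8 and P = 150.
Lerner index = (P − MC)/P = (150 − 111)/150 = 0.26.

Lerner index = 0.26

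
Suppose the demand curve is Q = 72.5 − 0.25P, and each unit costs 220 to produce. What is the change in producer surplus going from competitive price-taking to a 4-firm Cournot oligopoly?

Inverting demand: P = 290 − 4Q.
Under competition P = MC = 220, so Q = (290 − 220)/4 = 17.5.
PS = (220 − 220)·17.5 = 0.
Cournot with 4 identical firms: the symmetric best-response condition is 290 − 20q = 220. Each firm produces q = 3.5, total output Q = 14, price P = 234.
PS = (234 − 220)·14 = 196.
Change in producer surplus: 196 − 0 = 196.

PS rises by 196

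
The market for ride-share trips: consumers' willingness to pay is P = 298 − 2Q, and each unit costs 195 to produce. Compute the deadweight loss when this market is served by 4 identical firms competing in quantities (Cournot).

Under competition P = MC = 195, so Q = (298 − 195)/2 = 51.5.
In a 4-firm Cournot equilibrium, symmetry and the first-order condition give q = (298 − 195)/(10) = 10.3. So Q = 41.2 and P = 215.6.
DWL is the triangle between Q = 41.2 and Q = 51.5: ½·(51.5 − 41.2)·(215.6 − 195) = 106.09.

DWL = 106.09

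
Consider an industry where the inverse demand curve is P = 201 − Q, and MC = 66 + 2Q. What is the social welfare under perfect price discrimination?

A perfectly discriminating monopolist sells every unit with P(Q) ≥ MC(Q), so output equals the competitive quantity Q = 45. Each buyer pays their reservation price, so CS = 0 and the firm captures all surplus.
TS = 3037.5 (equal to competitive TS).

TS = 3037.5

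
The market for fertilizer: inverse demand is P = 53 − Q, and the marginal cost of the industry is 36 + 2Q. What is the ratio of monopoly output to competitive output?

Q_m/Q_c = 0.75

A monopolist chooses Q where MR = MC. MR = 53 − 2Q; setting this equal to 36 + 2Q gives Q = 4.25 and P = 48.75.
Under competition P = MC: 53 − Q = 36 + 2Q ⇒ Q = 17/3, P = 142/3.
Ratio Q_m/Q_c = 4.25/(17/3) = 0.75.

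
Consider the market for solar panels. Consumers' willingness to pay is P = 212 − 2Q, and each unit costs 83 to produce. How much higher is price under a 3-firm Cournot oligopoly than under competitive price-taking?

Under competition P = MC = 83, so Q = (212 − 83)/2 = 64.5.
In a 3-firm Cournot equilibrium, symmetry and the first-order condition give q = (212 − 83)/(8) = 16.125. So Q = 48.375 and P = 115.25.
Change in price: 115.25 − 83 = 32.25.

Price rises by 32.25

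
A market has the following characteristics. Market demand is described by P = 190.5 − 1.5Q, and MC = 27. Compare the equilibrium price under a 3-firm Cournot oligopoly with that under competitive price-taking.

Cournot: P = 67.875; Competition: P = 27

Cournot with 3 identical firms: the symmetric best-response condition is 190.5 − 6q = 27. Each firm produces q = 27.25, total output Q = 81.75, price P = 67.875.
Perfect competition: P = MC = 27, so 190.5 − 1.5Q = 27 and Q = 109.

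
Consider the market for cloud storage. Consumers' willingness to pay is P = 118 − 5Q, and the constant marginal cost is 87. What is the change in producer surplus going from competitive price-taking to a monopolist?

Under competition P = MC = 87, so Q = (118 − 87)/5 = 6.2.
PS = (87 − 87)·6.2 = 0.
Monopoly sets MR = MC: 118 − 10Q = 87 ⇒ Q = 3.1, P = 118 − 5·3.1 = 102.5.
PS = (102.5 − 87)·3.1 = 48.05.
Change in producer surplus: 48.05 − 0 = 48.05.

PS rises by 48.05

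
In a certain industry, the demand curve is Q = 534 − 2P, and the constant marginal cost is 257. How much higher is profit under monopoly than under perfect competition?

Inverting demand: P = 267 − 0.5Q.
Under competition P = MC = 257, so Q = (267 − 257)/0.5 = 20.
Profit = (257 − 257)·20 = 0.
Monopoly sets MR = MC: 267 − Q = 257 ⇒ Q = 10, P = 267 − 0.5·10 = 262.
Profit = (262 − 257)·10 = 50.
Change in profit: 50 − 0 = 50.

Profit rises by 50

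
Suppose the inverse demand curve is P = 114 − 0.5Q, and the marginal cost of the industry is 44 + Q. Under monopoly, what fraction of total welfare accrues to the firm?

Monopoly sets MR = MC: 114 − Q = 44 + Q ⇒ Q = 35, P = 114 − 0.5·35 = 96.5.
CS = ½·(114 − 96.5)·35 = 306.25.
PS = P·Q − VC(Q) = 96.5·35 − (44·35 + ½·1·35²) = 1225.
Share captured = PS/TS = 1225/1531.25 = 0.8.

PS/TS = 0.8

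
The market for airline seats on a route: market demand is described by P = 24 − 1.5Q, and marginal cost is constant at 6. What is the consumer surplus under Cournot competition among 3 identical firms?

CS = 60.75

With 3 symmetric Cournot firms, each firm's FOC gives 24 − 6q = 6, so q = 3, Q = 3·3 = 9, and P = 10.5.
CS = ½·(24 − 10.5)·9 = 60.75.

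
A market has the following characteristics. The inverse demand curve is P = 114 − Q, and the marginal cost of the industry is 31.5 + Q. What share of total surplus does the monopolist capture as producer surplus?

A monopolist chooses Q where MR = MC. MR = 114 − 2Q; setting this equal to 31.5 + Q gives Q = 27.5 and P = 86.5.
CS = ½·(114 − 86.5)·27.5 = 378.125.
PS = P·Q − VC(Q) = 86.5·27.5 − (31.5·27.5 + ½·1·27.5²) = 1134.375.
Share captured = PS/TS = 1134.375/1512.5 = 0.75.

PS/TS = 0.75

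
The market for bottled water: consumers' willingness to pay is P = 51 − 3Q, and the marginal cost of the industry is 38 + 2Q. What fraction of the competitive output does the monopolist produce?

Q_m/Q_c = 0.625

A monopolist chooses Q where MR = MC. MR = 51 − 6Q; setting this equal to 38 + 2Q gives Q = 1.625 and P = 46.125.
Competitive equilibrium sets price equal to marginal cost: 51 − 3Q = 38 + 2Q, so Q = 2.6 and P = 43.2.
Ratio Q_m/Q_c = 1.625/2.6 = 0.625.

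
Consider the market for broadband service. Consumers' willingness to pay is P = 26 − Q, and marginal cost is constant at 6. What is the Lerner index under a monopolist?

Lerner index = 0.625

The monopolist equates marginal revenue to marginal cost: 26 − 2Q = 6, so Q = 10. From demand, P = 16.
Lerner index = (P − MC)/P = (16 − 6)/16 = 0.625.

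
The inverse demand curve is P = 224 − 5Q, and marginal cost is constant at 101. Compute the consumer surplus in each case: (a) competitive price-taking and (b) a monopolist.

Competition: CS = 1512.9; Monopoly: CS = 378.225

Competitive firms price at marginal cost: P = 101, giving Q = 24.6.
CS = ½·(224 − 101)·24.6 = 1512.9.
The monopolist equates marginal revenue to marginal cost: 224 − 10Q = 101, so Q = 12.3. From demand, P = 162.5.
CS = ½·(224 − 162.5)·12.3 = 378.225.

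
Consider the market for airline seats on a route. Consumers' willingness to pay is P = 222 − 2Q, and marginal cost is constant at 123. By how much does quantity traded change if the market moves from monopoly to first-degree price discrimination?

Quantity traded rises by 24.75

Monopoly sets MR = MC: 222 − 4Q = 123 ⇒ Q = 24.75, P = 222 − 2·24.75 = 172.5.
A perfectly discriminating monopolist sells every unit with P(Q) ≥ MC(Q), so output equals the competitive quantity Q = 49.5. Each buyer pays their reservation price, so CS = 0 and the firm captures all surplus.
Change in quantity traded: 49.5 − 24.75 = 24.75.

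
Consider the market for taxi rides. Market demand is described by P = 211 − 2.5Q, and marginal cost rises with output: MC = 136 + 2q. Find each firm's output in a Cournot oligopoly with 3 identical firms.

With 3 symmetric Cournot firms, each firm's FOC gives 211 − 10q = 136 + 2q, so q = 6.25, Q = 3·6.25 = 18.75, and P = 164.125.

q_i = 6.25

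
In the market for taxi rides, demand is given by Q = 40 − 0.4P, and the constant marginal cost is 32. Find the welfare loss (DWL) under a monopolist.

DWL = 231.2

Inverting demand: P = 100 − 2.5Q.
Perfect competition: P = MC = 32, so 100 − 2.5Q = 32 and Q = 27.2.
A monopolist chooses Q where MR = MC. MR = 100 − 5Q; setting this equal to 32 gives Q = 13.6 and P = 66.
DWL is the triangle between Q = 13.6 and Q = 27.2: ½·(27.2 − 13.6)·(66 − 32) = 231.2.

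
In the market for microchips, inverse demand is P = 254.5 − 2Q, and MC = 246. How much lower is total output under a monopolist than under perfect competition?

Q falls by 2.125

Under competition P = MC = 246, so Q = (254.5 − 246)/2 = 4.25.
The monopolist equates marginal revenue to marginal cost: 254.5 − 4Q = 246, so Q = 2.125. From demand, P = 250.25.
Change in total output: 2.125 − 4.25 = −2.125.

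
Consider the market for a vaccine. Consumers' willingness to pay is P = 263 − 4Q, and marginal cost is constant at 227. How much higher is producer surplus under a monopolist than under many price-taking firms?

PS rises by 81

Perfect competition: P = MC = 227, so 263 − 4Q = 227 and Q = 9.
PS = (227 − 227)·9 = 0.
The monopolist equates marginal revenue to marginal cost: 263 − 8Q = 227, so Q = 4.5. From demand, P = 245.
PS = (245 − 227)·4.5 = 81.
Change in producer surplus: 81 − 0 = 81.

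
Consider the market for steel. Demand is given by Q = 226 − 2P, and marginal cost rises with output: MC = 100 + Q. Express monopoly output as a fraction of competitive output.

Q_m/Q_c = 0.75

Inverting demand: P = 113 − 0.5Q.
The monopolist equates marginal revenue to marginal cost: 113 − Q = 100 + Q, so Q = 6.5. From demand, P = 109.75.
Competitive equilibrium sets price equal to marginal cost: 113 − 0.5Q = 100 + Q, so Q = 26/3 and P = 326/3.
Ratio Q_m/Q_c = 6.5/(26/3) = 0.75.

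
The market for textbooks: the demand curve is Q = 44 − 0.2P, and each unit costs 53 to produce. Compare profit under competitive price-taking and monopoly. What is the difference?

Inverting demand: P = 220 − 5Q.
Under competition P = MC = 53, so Q = (220 − 53)/5 = 33.4.
Profit = (53 − 53)·33.4 = 0.
Monopoly sets MR = MC: 220 − 10Q = 53 ⇒ Q = 16.7, P = 220 − 5·16.7 = 136.5.
Profit = (136.5 − 53)·16.7 = 1394.45.
Change in profit: 1394.45 − 0 = 1394.45.

Profit rises by 1394.45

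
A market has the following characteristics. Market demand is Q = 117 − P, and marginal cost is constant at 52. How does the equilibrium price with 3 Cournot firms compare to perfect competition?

Cournot: P = 68.25; Competition: P = 52

Inverting demand: P = 117 − Q.
In a 3-firm Cournot equilibrium, symmetry and the first-order condition give q = (117 − 52)/(4) = 16.25. So Q = 48.75 and P = 68.25.
Perfect competition: P = MC = 52, so 117 − Q = 52 and Q = 65.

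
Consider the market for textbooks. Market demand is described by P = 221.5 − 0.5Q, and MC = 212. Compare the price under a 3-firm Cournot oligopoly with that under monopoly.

Cournot: P = 214.375; Monopoly: P = 216.75

In a 3-firm Cournot equilibrium, symmetry and the first-order condition give q = (221.5 − 212)/(2) = 4.75. So Q = 14.25 and P = 214.375.
Monopoly sets MR = MC: 221.5 − Q = 212 ⇒ Q = 9.5, P = 221.5 − 0.5·9.5 = 216.75.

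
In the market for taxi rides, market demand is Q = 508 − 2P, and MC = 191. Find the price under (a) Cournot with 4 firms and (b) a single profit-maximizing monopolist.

Cournot: P = 203.6; Monopoly: P = 222.5

Inverting demand: P = 254 − 0.5Q.
With 4 symmetric Cournot firms, each firm's FOC gives 254 − 2.5q = 191, so q = 25.2, Q = 4·25.2 = 100.8, and P = 203.6.
A monopolist chooses Q where MR = MC. MR = 254 − Q; setting this equal to 191 gives Q = 63 and P = 222.5.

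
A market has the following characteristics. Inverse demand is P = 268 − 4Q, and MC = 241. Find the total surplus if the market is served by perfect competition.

TS = 91.125

Competitive firms price at marginal cost: P = 241, giving Q = 6.75.
CS = ½·(268 − 241)·6.75 = 91.125; PS = (241 − 241)·6.75 = 0; TS = 91.125.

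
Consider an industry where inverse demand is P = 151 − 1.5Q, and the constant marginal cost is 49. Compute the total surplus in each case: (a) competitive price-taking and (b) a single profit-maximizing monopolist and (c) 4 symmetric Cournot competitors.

Competition: TS = 3468; Monopoly: TS = 2601; Cournot: TS = 3329.28

Competitive firms price at marginal cost: P = 49, giving Q = 68.
CS = ½·(151 − 49)·68 = 3468; PS = (49 − 49)·68 = 0; TS = 3468.
A monopolist chooses Q where MR = MC. MR = 151 − 3Q; setting this equal to 49 gives Q = 34 and P = 100.
CS = ½·(151 − 100)·34 = 867; PS = (100 − 49)·34 = 1734; TS = 2601.
With 4 symmetric Cournot firms, each firm's FOC gives 151 − 7.5q = 49, so q = 13.6, Q = 4·13.6 = 54.4, and P = 69.4.
CS = ½·(151 − 69.4)·54.4 = 2219.52; PS = (69.4 − 49)·54.4 = 1109.76; TS = 3329.28.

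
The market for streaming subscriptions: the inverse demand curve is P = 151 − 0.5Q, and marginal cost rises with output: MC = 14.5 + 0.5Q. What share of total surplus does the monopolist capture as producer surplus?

A monopolist chooses Q where MR = MC. MR = 151 − Q; setting this equal to 14.5 + 0.5Q gives Q = 91 and P = 105.5.
CS = ½·(151 − 105.5)·91 = 2070.25.
PS = P·Q − VC(Q) = 105.5·91 − (14.5·91 + ½·0.5·91²) = 6210.75.
Share captured = PS/TS = 6210.75/8281 = 0.75.

PS/TS = 0.75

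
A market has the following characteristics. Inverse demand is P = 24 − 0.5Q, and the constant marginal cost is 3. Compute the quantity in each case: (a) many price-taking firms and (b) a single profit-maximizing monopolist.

Under competition P = MC = 3, so Q = (24 − 3)/0.5 = 42.
A monopolist chooses Q where MR = MC. MR = 24 − Q; setting this equal to 3 gives Q = 21 and P = 13.5.

Competition: Q = 42; Monopoly: Q = 21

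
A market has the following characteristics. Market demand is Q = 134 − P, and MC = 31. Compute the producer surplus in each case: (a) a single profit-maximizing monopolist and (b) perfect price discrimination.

Monopoly: PS = 2652.25; Perfect PD: PS = 5304.5

Inverting demand: P = 134 − Q.
The monopolist equates marginal revenue to marginal cost: 134 − 2Q = 31, so Q = 51.5. From demand, P = 82.5.
PS = (82.5 − 31)·51.5 = 2652.25.
A perfectly discriminating monopolist sells every unit with P(Q) ≥ MC(Q), so output equals the competitive quantity Q = 103. Each buyer pays their reservation price, so CS = 0 and the firm captures all surplus.
PS = ½·(134 − 31)·103 = 5304.5.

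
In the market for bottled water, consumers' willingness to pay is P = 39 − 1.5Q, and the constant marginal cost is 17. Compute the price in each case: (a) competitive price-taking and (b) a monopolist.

Competition: P = 17; Monopoly: P = 28

Competitive firms price at marginal cost: P = 17, giving Q = 44/3.
Monopoly sets MR = MC: 39 − 3Q = 17 ⇒ Q = 22/3, P = 39 − 1.5·22/3 = 28.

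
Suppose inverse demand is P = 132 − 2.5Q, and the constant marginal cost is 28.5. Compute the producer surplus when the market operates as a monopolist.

PS = 1071.225

Monopoly sets MR = MC: 132 − 5Q = 28.5 ⇒ Q = 20.7, P = 132 − 2.5·20.7 = 80.25.
PS = (80.25 − 28.5)·20.7 = 1071.225.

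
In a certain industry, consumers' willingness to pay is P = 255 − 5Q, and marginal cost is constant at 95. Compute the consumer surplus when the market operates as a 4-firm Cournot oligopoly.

CS = 1638.4

With 4 symmetric Cournot firms, each firm's FOC gives 255 − 25q = 95, so q = 6.4, Q = 4·6.4 = 25.6, and P = 127.
CS = ½·(255 − 127)·25.6 = 1638.4.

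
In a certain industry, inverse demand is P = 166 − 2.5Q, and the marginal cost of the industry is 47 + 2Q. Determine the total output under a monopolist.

The monopolist equates marginal revenue to marginal cost: 166 − 5Q = 47 + 2Q, so Q = 17. From demand, P = 123.5.

Q = 17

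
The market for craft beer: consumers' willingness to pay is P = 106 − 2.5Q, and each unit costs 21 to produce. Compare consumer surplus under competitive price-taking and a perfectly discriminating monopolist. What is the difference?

Competitive firms price at marginal cost: P = 21, giving Q = 34.
CS = ½·(106 − 21)·34 = 1445.
Under first-degree price discrimination the firm charges each unit its demand price and produces up to where P = MC, i.e. Q = 34. Consumer surplus is zero; producer surplus equals total surplus.
CS = 0.
Change in consumer surplus: 0 − 1445 = −1445.

Consumer surplus falls by 1445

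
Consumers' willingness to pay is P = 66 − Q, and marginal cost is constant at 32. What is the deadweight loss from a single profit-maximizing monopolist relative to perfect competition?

DWL = 144.5

Perfect competition: P = MC = 32, so 66 − Q = 32 and Q = 34.
The monopolist equates marginal revenue to marginal cost: 66 − 2Q = 32, so Q = 17. From demand, P = 49.
DWL is the triangle between Q = 17 and Q = 34: ½·(34 − 17)·(49 − 32) = 144.5.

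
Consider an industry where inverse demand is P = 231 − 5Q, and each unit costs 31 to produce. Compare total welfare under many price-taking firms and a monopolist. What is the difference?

Total welfare falls by 1000

Perfect competition: P = MC = 31, so 231 − 5Q = 31 and Q = 40.
CS = ½·(231 − 31)·40 = 4000; PS = (31 − 31)·40 = 0; TS = 4000.
A monopolist chooses Q where MR = MC. MR = 231 − 10Q; setting this equal to 31 gives Q = 20 and P = 131.
CS = ½·(231 − 131)·20 = 1000; PS = (131 − 31)·20 = 2000; TS = 3000.
Change in total welfare: 3000 − 4000 = −1000.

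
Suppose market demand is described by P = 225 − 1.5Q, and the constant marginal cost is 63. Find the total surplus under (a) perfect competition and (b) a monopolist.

Under competition P = MC = 63, so Q = (225 − 63)/1.5 = 108.
CS = ½·(225 − 63)·108 = 8748; PS = (63 − 63)·108 = 0; TS = 8748.
The monopolist equates marginal revenue to marginal cost: 225 − 3Q = 63, so Q = 54. From demand, P = 144.
CS = ½·(225 − 144)·54 = 2187; PS = (144 − 63)·54 = 4374; TS = 6561.

Competition: TS = 8748; Monopoly: TS = 6561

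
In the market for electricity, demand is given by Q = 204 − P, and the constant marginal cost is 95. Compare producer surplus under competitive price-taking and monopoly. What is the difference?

Producer surplus rises by 2970.25

Inverting demand: P = 204 − Q.
Competitive firms price at marginal cost: P = 95, giving Q = 109.
PS = (95 − 95)·109 = 0.
The monopolist equates marginal revenue to marginal cost: 204 − 2Q = 95, so Q = 54.5. From demand, P = 149.5.
PS = (149.5 − 95)·54.5 = 2970.25.
Change in producer surplus: 2970.25 − 0 = 2970.25.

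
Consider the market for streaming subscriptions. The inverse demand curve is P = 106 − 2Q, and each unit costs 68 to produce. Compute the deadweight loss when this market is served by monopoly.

DWL = 90.25

Under competition P = MC = 68, so Q = (106 − 68)/2 = 19.
Monopoly sets MR = MC: 106 − 4Q = 68 ⇒ Q = 9.5, P = 106 − 2·9.5 = 87.
DWL is the triangle between Q = 9.5 and Q = 19: ½·(19 − 9.5)·(87 − 68) = 90.25.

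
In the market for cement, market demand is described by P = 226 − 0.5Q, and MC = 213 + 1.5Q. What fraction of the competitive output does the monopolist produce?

Monopoly sets MR = MC: 226 − Q = 213 + 1.5Q ⇒ Q = 5.2, P = 226 − 0.5·5.2 = 223.4.
Competitive equilibrium sets price equal to marginal cost: 226 − 0.5Q = 213 + 1.5Q, so Q = 6.5 and P = 222.75.
Ratio Q_m/Q_c = 5.2/6.5 = 0.8.

Q_m/Q_c = 0.8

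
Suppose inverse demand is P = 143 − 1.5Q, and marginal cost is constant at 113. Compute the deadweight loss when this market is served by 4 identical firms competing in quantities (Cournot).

DWL = 12

Perfect competition: P = MC = 113, so 143 − 1.5Q = 113 and Q = 20.
Cournot with 4 identical firms: the symmetric best-response condition is 143 − 7.5q = 113. Each firm produces q = 4, total output Q = 16, price P = 119.
DWL is the triangle between Q = 16 and Q = 20: ½·(20 − 16)·(119 − 113) = 12.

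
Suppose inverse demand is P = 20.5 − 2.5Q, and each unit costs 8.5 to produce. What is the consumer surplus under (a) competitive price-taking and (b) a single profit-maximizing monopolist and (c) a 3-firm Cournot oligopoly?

Competition: CS = 28.8; Monopoly: CS = 7.2; Cournot: CS = 16.2

Perfect competition: P = MC = 8.5, so 20.5 − 2.5Q = 8.5 and Q = 4.8.
CS = ½·(20.5 − 8.5)·4.8 = 28.8.
Monopoly sets MR = MC: 20.5 − 5Q = 8.5 ⇒ Q = 2.4, P = 20.5 − 2.5·2.4 = 14.5.
CS = ½·(20.5 − 14.5)·2.4 = 7.2.
Cournot with 3 identical firms: the symmetric best-response condition is 20.5 − 10q = 8.5. Each firm produces q = 1.2, total output Q = 3.6, price P = 11.5.
CS = ½·(20.5 − 11.5)·3.6 = 16.2.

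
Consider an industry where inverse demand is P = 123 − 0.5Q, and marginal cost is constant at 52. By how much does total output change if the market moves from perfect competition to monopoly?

Perfect competition: P = MC = 52, so 123 − 0.5Q = 52 and Q = 142.
The monopolist equates marginal revenue to marginal cost: 123 − Q = 52, so Q = 71. From demand, P = 87.5.
Change in total output: 71 − 142 = −71.

Total output falls by 71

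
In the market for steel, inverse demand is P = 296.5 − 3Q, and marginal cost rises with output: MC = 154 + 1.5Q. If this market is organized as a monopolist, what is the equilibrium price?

P = 239.5

A monopolist chooses Q where MR = MC. MR = 296.5 − 6Q; setting this equal to 154 + 1.5Q gives Q = 19 and P = 239.5.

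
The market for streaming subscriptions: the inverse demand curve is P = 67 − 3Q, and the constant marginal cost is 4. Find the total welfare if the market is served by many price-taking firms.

Competitive firms price at marginal cost: P = 4, giving Q = 21.
CS = ½·(67 − 4)·21 = 661.5; PS = (4 − 4)·21 = 0; TS = 661.5.

TS = 661.5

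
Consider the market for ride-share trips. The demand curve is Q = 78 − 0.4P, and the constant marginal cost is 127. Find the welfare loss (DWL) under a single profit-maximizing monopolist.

DWL = 231.2

Inverting demand: P = 195 − 2.5Q.
Under competition P = MC = 127, so Q = (195 − 127)/2.5 = 27.2.
The monopolist equates marginal revenue to marginal cost: 195 − 5Q = 127, so Q = 13.6. From demand, P = 161.
DWL is the triangle between Q = 13.6 and Q = 27.2: ½·(27.2 − 13.6)·(161 − 127) = 231.2.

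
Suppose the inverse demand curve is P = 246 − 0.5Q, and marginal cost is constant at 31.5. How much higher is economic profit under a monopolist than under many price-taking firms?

Under competition P = MC = 31.5, so Q = (246 − 31.5)/0.5 = 429.
Profit = (31.5 − 31.5)·429 = 0.
The monopolist equates marginal revenue to marginal cost: 246 − Q = 31.5, so Q = 214.5. From demand, P = 138.75.
Profit = (138.75 − 31.5)·214.5 = 23005.125.
Change in economic profit: 23005.125 − 0 = 23005.125.

Economic profit rises by 23005.125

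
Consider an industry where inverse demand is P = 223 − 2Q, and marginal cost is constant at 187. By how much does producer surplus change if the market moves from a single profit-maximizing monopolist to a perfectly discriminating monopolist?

Producer surplus rises by 162

The monopolist equates marginal revenue to marginal cost: 223 − 4Q = 187, so Q = 9. From demand, P = 205.
PS = (205 − 187)·9 = 162.
With perfect price discrimination, output is the efficient level Q = 18 (where demand meets MC), but every buyer pays their willingness to pay: CS = 0 and PS = total surplus.
PS = ½·(223 − 187)·18 = 324.
Change in producer surplus: 324 − 162 = 162.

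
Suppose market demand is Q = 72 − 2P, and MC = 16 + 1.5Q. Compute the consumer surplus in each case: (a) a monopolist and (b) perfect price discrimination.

Inverting demand: P = 36 − 0.5Q.
Monopoly sets MR = MC: 36 − Q = 16 + 1.5Q ⇒ Q = 8, P = 36 − 0.5·8 = 32.
CS = ½·(36 − 32)·8 = 16.
With perfect price discrimination, output is the efficient level Q = 10 (where demand meets MC), but every buyer pays their willingness to pay: CS = 0 and PS = total surplus.
CS = 0.

Monopoly: CS = 16; Perfect PD: CS = 0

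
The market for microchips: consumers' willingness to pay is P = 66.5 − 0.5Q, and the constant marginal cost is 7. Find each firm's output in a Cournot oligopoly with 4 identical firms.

In a 4-firm Cournot equilibrium, symmetry and the first-order condition give q = (66.5 − 7)/(2.5) = 23.8. So Q = 95.2 and P = 18.9.

q_i = 23.8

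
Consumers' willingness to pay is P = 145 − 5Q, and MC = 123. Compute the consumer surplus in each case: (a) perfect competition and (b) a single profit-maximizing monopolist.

Competition: CS = 48.4; Monopoly: CS = 12.1

Under competition P = MC = 123, so Q = (145 − 123)/5 = 4.4.
CS = ½·(145 − 123)·4.4 = 48.4.
The monopolist equates marginal revenue to marginal cost: 145 − 10Q = 123, so Q = 2.2. From demand, P = 134.
CS = ½·(145 − 134)·2.2 = 12.1.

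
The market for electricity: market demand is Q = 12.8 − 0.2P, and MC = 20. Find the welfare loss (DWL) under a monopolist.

DWL = 48.4

Inverting demand: P = 64 − 5Q.
Competitive firms price at marginal cost: P = 20, giving Q = 8.8.
Monopoly sets MR = MC: 64 − 10Q = 20 ⇒ Q = 4.4, P = 64 − 5·4.4 = 42.
DWL is the triangle between Q = 4.4 and Q = 8.8: ½·(8.8 − 4.4)·(42 − 20) = 48.4.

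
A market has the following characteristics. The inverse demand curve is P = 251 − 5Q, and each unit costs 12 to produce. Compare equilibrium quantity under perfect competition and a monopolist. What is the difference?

Q falls by 23.9

Under competition P = MC = 12, so Q = (251 − 12)/5 = 47.8.
The monopolist equates marginal revenue to marginal cost: 251 − 10Q = 12, so Q = 23.9. From demand, P = 131.5.
Change in equilibrium quantity: 23.9 − 47.8 = −23.9.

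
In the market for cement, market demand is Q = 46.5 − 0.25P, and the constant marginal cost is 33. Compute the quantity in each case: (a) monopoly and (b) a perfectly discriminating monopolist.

Monopoly: Q = 19.125; Perfect PD: Q = 38.25

Inverting demand: P = 186 − 4Q.
Monopoly sets MR = MC: 186 − 8Q = 33 ⇒ Q = 19.125, P = 186 − 4·19.125 = 109.5.
A perfectly discriminating monopolist sells every unit with P(Q) ≥ MC(Q), so output equals the competitive quantity Q = 38.25. Each buyer pays their reservation price, so CS = 0 and the firm captures all surplus.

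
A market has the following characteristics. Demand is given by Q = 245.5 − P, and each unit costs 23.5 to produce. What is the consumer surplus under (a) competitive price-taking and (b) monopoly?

Competition: CS = 24642; Monopoly: CS = 6160.5

Inverting demand: P = 245.5 − Q.
Competitive firms price at marginal cost: P = 23.5, giving Q = 222.
CS = ½·(245.5 − 23.5)·222 = 24642.
A monopolist chooses Q where MR = MC. MR = 245.5 − 2Q; setting this equal to 23.5 gives Q = 111 and P = 134.5.
CS = ½·(245.5 − 134.5)·111 = 6160.5.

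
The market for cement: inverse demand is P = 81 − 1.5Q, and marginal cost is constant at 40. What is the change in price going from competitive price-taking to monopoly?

P rises by 20.5

Under competition P = MC = 40, so Q = (81 − 40)/1.5 = 82/3.
The monopolist equates marginal revenue to marginal cost: 81 − 3Q = 40, so Q = 41/3. From demand, P = 60.5.
Change in price: 60.5 − 40 = 20.5.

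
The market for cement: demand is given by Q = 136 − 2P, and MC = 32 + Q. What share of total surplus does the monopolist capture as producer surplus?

PS/TS = 0.8

Inverting demand: P = 68 − 0.5Q.
Monopoly sets MR = MC: 68 − Q = 32 + Q ⇒ Q = 18, P = 68 − 0.5·18 = 59.
CS = ½·(68 − 59)·18 = 81.
PS = P·Q − VC(Q) = 59·18 − (32·18 + ½·1·18²) = 324.
Share captured = PS/TS = 324/405 = 0.8.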